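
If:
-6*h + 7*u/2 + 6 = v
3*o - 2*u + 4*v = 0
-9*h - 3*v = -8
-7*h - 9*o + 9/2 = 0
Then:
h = 591/674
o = -184/1011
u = -203/1011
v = 73/2022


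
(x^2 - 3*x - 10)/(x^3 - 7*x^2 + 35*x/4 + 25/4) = 4*(x + 2)/(4*x^2 - 8*x - 5)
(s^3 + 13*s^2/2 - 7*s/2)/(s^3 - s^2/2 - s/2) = (-2*s^2 - 13*s + 7)/(-2*s^2 + s + 1)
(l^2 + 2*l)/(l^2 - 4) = l/(l - 2)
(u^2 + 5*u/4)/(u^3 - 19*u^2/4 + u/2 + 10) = u/(u^2 - 6*u + 8)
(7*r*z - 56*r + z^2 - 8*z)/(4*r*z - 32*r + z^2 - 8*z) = (7*r + z)/(4*r + z)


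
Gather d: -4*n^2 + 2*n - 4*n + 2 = -4*n^2 - 2*n + 2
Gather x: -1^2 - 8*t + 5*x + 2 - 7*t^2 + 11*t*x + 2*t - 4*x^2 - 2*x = -7*t^2 - 6*t - 4*x^2 + x*(11*t + 3) + 1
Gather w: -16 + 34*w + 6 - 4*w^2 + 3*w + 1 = -4*w^2 + 37*w - 9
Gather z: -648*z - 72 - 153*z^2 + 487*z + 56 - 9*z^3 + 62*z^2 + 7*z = -9*z^3 - 91*z^2 - 154*z - 16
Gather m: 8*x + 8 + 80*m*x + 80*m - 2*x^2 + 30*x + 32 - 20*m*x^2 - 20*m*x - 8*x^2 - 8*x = m*(-20*x^2 + 60*x + 80) - 10*x^2 + 30*x + 40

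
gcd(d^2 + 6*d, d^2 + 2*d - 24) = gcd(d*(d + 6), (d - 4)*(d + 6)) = d + 6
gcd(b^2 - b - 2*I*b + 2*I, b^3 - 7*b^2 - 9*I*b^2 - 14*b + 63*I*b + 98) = b - 2*I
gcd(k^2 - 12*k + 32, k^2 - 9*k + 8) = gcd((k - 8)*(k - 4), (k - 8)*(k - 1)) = k - 8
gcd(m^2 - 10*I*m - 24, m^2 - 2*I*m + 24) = m - 6*I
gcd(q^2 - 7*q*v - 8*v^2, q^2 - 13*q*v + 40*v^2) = q - 8*v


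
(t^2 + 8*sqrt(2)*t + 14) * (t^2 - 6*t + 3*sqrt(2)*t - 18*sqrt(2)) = t^4 - 6*t^3 + 11*sqrt(2)*t^3 - 66*sqrt(2)*t^2 + 62*t^2 - 372*t + 42*sqrt(2)*t - 252*sqrt(2)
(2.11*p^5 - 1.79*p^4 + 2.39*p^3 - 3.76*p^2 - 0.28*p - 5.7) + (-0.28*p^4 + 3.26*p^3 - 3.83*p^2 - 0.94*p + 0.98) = 2.11*p^5 - 2.07*p^4 + 5.65*p^3 - 7.59*p^2 - 1.22*p - 4.72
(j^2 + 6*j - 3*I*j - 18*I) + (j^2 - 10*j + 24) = 2*j^2 - 4*j - 3*I*j + 24 - 18*I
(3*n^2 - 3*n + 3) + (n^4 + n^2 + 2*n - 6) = n^4 + 4*n^2 - n - 3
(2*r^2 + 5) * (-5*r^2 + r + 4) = -10*r^4 + 2*r^3 - 17*r^2 + 5*r + 20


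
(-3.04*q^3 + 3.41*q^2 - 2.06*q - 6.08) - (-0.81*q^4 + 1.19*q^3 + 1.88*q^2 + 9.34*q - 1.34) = 0.81*q^4 - 4.23*q^3 + 1.53*q^2 - 11.4*q - 4.74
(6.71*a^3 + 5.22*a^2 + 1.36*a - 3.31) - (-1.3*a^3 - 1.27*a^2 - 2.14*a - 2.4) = 8.01*a^3 + 6.49*a^2 + 3.5*a - 0.91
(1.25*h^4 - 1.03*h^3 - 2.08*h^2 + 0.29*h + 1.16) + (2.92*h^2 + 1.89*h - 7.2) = 1.25*h^4 - 1.03*h^3 + 0.84*h^2 + 2.18*h - 6.04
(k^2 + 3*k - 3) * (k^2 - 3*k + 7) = k^4 - 5*k^2 + 30*k - 21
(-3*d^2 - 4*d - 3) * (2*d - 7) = -6*d^3 + 13*d^2 + 22*d + 21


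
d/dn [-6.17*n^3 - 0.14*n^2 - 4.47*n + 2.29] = -18.51*n^2 - 0.28*n - 4.47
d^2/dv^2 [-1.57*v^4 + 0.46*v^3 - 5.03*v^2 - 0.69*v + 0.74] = -18.84*v^2 + 2.76*v - 10.06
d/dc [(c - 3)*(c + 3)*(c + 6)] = 3*c^2 + 12*c - 9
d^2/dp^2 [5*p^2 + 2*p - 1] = 10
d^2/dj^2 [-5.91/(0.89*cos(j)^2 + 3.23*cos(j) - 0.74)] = (18.725244*(1 - cos(j)^2)^2 + 50.968431*cos(j)^3 + 86.590365*cos(j)^2 - 87.81078*cos(j) - 149.826774)/(0.89*cos(j)^2 + 3.23*cos(j) - 0.74)^3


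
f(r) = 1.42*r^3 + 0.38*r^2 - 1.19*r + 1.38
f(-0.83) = 1.82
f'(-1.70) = 9.83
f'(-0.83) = 1.11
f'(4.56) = 90.86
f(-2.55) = -16.66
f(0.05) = 1.32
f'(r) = 4.26*r^2 + 0.76*r - 1.19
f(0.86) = 1.54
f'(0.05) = -1.14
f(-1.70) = -2.48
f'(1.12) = 5.00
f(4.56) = 138.50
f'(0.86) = 2.61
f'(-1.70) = 9.83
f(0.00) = 1.38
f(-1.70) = -2.48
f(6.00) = 314.64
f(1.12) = 2.52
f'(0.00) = -1.19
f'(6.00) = 156.73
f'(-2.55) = 24.57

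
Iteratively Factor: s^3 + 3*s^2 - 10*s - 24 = (s + 2)*(s^2 + s - 12) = (s - 3)*(s + 2)*(s + 4)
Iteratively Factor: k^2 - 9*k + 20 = (k - 5)*(k - 4)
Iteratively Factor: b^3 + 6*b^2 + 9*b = (b + 3)*(b^2 + 3*b) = (b + 3)^2*(b)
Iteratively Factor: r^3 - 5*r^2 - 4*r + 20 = (r + 2)*(r^2 - 7*r + 10) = (r - 2)*(r + 2)*(r - 5)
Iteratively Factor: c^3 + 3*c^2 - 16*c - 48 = (c + 4)*(c^2 - c - 12) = (c - 4)*(c + 4)*(c + 3)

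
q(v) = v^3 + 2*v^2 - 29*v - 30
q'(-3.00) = -14.00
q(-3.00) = 48.00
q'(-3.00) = -14.00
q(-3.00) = 48.00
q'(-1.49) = -28.30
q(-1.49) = 14.34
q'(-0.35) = -30.03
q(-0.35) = -19.65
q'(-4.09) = 4.82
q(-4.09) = 53.65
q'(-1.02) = -29.96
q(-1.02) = 0.60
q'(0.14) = -28.38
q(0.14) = -34.02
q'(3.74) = 27.92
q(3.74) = -58.17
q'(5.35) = 78.27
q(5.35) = 25.23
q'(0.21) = -28.03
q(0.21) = -35.99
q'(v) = 3*v^2 + 4*v - 29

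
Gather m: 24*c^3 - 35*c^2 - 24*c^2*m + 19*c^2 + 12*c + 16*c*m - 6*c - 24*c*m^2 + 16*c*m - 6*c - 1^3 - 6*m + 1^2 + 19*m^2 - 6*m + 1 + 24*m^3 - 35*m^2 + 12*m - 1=24*c^3 - 16*c^2 + 24*m^3 + m^2*(-24*c - 16) + m*(-24*c^2 + 32*c)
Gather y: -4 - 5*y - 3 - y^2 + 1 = -y^2 - 5*y - 6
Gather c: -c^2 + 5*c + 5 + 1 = -c^2 + 5*c + 6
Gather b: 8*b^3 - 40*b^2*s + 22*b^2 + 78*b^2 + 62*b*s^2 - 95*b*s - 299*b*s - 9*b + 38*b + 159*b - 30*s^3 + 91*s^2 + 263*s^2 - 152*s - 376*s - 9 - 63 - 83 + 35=8*b^3 + b^2*(100 - 40*s) + b*(62*s^2 - 394*s + 188) - 30*s^3 + 354*s^2 - 528*s - 120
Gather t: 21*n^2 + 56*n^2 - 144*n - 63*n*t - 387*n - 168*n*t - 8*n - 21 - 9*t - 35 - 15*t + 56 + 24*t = 77*n^2 - 231*n*t - 539*n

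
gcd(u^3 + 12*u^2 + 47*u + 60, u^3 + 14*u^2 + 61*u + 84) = u^2 + 7*u + 12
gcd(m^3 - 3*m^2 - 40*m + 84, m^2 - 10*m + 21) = m - 7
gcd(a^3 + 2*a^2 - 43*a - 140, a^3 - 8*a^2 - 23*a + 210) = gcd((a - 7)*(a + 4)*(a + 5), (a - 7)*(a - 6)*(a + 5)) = a^2 - 2*a - 35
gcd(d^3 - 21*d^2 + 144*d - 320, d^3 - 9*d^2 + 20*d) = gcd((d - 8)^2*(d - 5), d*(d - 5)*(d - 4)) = d - 5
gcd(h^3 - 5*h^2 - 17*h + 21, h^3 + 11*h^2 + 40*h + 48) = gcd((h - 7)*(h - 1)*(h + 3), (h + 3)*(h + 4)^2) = h + 3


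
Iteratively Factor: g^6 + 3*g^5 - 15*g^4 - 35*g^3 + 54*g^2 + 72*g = (g - 3)*(g^5 + 6*g^4 + 3*g^3 - 26*g^2 - 24*g) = (g - 3)*(g + 1)*(g^4 + 5*g^3 - 2*g^2 - 24*g) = (g - 3)*(g + 1)*(g + 3)*(g^3 + 2*g^2 - 8*g) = (g - 3)*(g + 1)*(g + 3)*(g + 4)*(g^2 - 2*g) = (g - 3)*(g - 2)*(g + 1)*(g + 3)*(g + 4)*(g)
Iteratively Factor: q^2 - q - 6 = (q - 3)*(q + 2)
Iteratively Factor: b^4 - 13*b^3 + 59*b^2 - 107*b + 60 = (b - 5)*(b^3 - 8*b^2 + 19*b - 12) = (b - 5)*(b - 4)*(b^2 - 4*b + 3) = (b - 5)*(b - 4)*(b - 3)*(b - 1)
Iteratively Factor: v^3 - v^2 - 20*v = (v - 5)*(v^2 + 4*v) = (v - 5)*(v + 4)*(v)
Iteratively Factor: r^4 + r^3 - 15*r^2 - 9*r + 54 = (r + 3)*(r^3 - 2*r^2 - 9*r + 18) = (r - 2)*(r + 3)*(r^2 - 9) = (r - 2)*(r + 3)^2*(r - 3)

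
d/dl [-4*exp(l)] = -4*exp(l)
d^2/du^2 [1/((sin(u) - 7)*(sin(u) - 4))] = (-4*sin(u)^4 + 33*sin(u)^3 - 3*sin(u)^2 - 374*sin(u) + 186)/((sin(u) - 7)^3*(sin(u) - 4)^3)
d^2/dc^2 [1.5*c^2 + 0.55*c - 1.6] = 3.00000000000000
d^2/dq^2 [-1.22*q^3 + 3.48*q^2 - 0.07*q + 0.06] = 6.96 - 7.32*q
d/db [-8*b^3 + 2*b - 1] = 2 - 24*b^2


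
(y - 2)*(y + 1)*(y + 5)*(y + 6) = y^4 + 10*y^3 + 17*y^2 - 52*y - 60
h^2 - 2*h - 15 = (h - 5)*(h + 3)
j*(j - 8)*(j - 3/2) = j^3 - 19*j^2/2 + 12*j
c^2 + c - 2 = (c - 1)*(c + 2)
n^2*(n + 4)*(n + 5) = n^4 + 9*n^3 + 20*n^2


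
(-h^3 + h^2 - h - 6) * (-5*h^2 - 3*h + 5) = 5*h^5 - 2*h^4 - 3*h^3 + 38*h^2 + 13*h - 30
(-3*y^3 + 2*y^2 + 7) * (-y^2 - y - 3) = 3*y^5 + y^4 + 7*y^3 - 13*y^2 - 7*y - 21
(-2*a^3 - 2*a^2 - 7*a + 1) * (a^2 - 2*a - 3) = -2*a^5 + 2*a^4 + 3*a^3 + 21*a^2 + 19*a - 3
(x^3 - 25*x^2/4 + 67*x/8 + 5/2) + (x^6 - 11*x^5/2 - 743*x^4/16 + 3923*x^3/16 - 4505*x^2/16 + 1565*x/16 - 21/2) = x^6 - 11*x^5/2 - 743*x^4/16 + 3939*x^3/16 - 4605*x^2/16 + 1699*x/16 - 8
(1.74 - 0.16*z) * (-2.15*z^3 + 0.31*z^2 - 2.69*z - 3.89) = 0.344*z^4 - 3.7906*z^3 + 0.9698*z^2 - 4.0582*z - 6.7686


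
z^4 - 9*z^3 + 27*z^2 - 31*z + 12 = (z - 4)*(z - 3)*(z - 1)^2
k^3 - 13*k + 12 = (k - 3)*(k - 1)*(k + 4)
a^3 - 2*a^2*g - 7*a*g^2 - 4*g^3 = (a - 4*g)*(a + g)^2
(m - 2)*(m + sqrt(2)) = m^2 - 2*m + sqrt(2)*m - 2*sqrt(2)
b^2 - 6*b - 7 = (b - 7)*(b + 1)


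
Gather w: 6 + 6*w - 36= 6*w - 30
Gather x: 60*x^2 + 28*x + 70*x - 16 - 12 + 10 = 60*x^2 + 98*x - 18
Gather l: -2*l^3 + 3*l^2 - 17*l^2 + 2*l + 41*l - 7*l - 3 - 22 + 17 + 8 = -2*l^3 - 14*l^2 + 36*l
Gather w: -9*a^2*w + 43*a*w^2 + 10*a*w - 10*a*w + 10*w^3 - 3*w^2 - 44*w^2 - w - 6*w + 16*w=10*w^3 + w^2*(43*a - 47) + w*(9 - 9*a^2)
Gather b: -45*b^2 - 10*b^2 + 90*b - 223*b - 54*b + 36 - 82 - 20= -55*b^2 - 187*b - 66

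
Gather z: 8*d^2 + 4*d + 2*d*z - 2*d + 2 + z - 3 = 8*d^2 + 2*d + z*(2*d + 1) - 1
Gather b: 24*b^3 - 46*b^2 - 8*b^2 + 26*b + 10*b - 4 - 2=24*b^3 - 54*b^2 + 36*b - 6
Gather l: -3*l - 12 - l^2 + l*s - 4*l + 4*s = -l^2 + l*(s - 7) + 4*s - 12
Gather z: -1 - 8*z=-8*z - 1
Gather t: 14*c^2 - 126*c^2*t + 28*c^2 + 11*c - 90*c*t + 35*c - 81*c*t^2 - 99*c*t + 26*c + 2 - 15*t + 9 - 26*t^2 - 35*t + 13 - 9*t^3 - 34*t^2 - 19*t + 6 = 42*c^2 + 72*c - 9*t^3 + t^2*(-81*c - 60) + t*(-126*c^2 - 189*c - 69) + 30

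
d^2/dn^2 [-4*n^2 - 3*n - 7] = -8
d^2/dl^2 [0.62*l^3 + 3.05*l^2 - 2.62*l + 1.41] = 3.72*l + 6.1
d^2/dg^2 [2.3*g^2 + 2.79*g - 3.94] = 4.60000000000000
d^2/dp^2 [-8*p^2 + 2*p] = -16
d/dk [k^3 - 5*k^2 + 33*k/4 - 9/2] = 3*k^2 - 10*k + 33/4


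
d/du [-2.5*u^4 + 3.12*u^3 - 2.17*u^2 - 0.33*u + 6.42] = -10.0*u^3 + 9.36*u^2 - 4.34*u - 0.33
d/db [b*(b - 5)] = 2*b - 5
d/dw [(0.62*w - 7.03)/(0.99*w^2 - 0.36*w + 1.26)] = (-0.6138*w^2 + 13.9194*w - 1.7496)/(0.9801*w^4 - 0.7128*w^3 + 2.6244*w^2 - 0.9072*w + 1.5876)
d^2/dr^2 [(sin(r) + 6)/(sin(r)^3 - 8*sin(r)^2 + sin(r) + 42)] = (-4*sin(r)^7 - 30*sin(r)^6 + 474*sin(r)^5 - 986*sin(r)^4 - 246*sin(r)^3 - 6192*sin(r)^2 - 1296*sin(r) + 3960)/(sin(r)^3 - 8*sin(r)^2 + sin(r) + 42)^3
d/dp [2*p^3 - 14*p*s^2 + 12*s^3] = 6*p^2 - 14*s^2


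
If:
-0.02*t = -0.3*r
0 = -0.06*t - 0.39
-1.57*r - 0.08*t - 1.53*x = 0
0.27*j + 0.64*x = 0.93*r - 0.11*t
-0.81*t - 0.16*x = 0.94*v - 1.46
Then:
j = -0.70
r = -0.43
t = -6.50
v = 7.02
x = 0.78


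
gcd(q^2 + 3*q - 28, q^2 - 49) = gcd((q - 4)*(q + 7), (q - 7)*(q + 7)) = q + 7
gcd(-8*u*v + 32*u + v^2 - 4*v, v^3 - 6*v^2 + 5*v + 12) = v - 4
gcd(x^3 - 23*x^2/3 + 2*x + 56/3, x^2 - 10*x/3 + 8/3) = x - 2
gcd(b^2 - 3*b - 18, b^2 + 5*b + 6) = b + 3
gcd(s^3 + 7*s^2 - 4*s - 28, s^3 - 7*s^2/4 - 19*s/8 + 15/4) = s - 2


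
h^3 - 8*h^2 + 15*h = h*(h - 5)*(h - 3)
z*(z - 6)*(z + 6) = z^3 - 36*z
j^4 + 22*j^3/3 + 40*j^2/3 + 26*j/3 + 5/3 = (j + 1/3)*(j + 1)^2*(j + 5)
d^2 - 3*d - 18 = (d - 6)*(d + 3)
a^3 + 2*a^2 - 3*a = a*(a - 1)*(a + 3)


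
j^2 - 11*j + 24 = (j - 8)*(j - 3)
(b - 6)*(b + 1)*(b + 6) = b^3 + b^2 - 36*b - 36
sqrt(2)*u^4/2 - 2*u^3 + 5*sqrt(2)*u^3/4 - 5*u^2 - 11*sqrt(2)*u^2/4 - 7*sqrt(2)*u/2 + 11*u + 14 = (u - 2)*(u + 7/2)*(u - 2*sqrt(2))*(sqrt(2)*u/2 + sqrt(2)/2)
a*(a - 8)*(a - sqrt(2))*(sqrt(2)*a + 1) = sqrt(2)*a^4 - 8*sqrt(2)*a^3 - a^3 - sqrt(2)*a^2 + 8*a^2 + 8*sqrt(2)*a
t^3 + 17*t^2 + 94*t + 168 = (t + 4)*(t + 6)*(t + 7)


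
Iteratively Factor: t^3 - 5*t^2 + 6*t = (t - 2)*(t^2 - 3*t) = (t - 3)*(t - 2)*(t)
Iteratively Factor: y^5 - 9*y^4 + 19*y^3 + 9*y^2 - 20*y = (y - 4)*(y^4 - 5*y^3 - y^2 + 5*y) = (y - 5)*(y - 4)*(y^3 - y) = (y - 5)*(y - 4)*(y - 1)*(y^2 + y) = y*(y - 5)*(y - 4)*(y - 1)*(y + 1)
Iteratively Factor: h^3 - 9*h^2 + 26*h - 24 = (h - 3)*(h^2 - 6*h + 8) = (h - 4)*(h - 3)*(h - 2)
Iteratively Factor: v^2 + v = (v + 1)*(v)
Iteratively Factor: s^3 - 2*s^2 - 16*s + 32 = (s - 4)*(s^2 + 2*s - 8) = (s - 4)*(s + 4)*(s - 2)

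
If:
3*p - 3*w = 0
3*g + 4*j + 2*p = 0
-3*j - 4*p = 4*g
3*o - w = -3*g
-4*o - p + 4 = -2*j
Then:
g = -24/29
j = 48/145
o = 148/145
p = 84/145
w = 84/145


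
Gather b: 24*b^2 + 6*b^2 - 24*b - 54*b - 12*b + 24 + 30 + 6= 30*b^2 - 90*b + 60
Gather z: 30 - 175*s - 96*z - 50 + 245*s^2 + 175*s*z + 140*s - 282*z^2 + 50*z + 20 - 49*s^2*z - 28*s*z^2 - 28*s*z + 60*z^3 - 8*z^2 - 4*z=245*s^2 - 35*s + 60*z^3 + z^2*(-28*s - 290) + z*(-49*s^2 + 147*s - 50)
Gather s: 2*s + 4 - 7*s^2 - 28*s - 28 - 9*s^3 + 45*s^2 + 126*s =-9*s^3 + 38*s^2 + 100*s - 24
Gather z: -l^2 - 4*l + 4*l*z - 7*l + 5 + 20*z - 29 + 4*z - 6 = -l^2 - 11*l + z*(4*l + 24) - 30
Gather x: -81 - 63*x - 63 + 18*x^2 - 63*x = 18*x^2 - 126*x - 144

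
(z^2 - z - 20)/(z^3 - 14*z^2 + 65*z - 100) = (z + 4)/(z^2 - 9*z + 20)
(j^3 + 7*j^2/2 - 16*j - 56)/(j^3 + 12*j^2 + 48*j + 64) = (j^2 - j/2 - 14)/(j^2 + 8*j + 16)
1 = 1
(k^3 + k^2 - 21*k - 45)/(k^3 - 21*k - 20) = (k^2 + 6*k + 9)/(k^2 + 5*k + 4)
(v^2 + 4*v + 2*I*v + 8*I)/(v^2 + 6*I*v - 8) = (v + 4)/(v + 4*I)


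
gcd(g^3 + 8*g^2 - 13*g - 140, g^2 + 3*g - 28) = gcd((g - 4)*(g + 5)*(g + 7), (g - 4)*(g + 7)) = g^2 + 3*g - 28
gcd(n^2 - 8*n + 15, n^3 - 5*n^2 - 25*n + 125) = n - 5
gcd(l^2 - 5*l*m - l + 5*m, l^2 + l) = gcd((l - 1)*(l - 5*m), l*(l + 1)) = 1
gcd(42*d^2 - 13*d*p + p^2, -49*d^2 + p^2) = -7*d + p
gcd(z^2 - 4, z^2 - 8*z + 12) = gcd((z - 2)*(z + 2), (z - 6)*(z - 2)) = z - 2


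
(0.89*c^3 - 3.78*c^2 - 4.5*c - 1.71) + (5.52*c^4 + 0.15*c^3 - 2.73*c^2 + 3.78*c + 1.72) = 5.52*c^4 + 1.04*c^3 - 6.51*c^2 - 0.72*c + 0.01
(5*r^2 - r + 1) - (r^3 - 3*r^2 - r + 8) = -r^3 + 8*r^2 - 7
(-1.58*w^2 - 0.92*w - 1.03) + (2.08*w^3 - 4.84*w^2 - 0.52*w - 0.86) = 2.08*w^3 - 6.42*w^2 - 1.44*w - 1.89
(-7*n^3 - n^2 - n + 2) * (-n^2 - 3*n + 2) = 7*n^5 + 22*n^4 - 10*n^3 - n^2 - 8*n + 4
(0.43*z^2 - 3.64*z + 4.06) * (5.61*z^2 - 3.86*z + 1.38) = 2.4123*z^4 - 22.0802*z^3 + 37.4204*z^2 - 20.6948*z + 5.6028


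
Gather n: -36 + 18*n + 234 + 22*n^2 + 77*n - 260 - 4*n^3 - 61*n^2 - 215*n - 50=-4*n^3 - 39*n^2 - 120*n - 112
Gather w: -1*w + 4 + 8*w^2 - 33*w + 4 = 8*w^2 - 34*w + 8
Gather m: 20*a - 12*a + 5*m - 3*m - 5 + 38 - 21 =8*a + 2*m + 12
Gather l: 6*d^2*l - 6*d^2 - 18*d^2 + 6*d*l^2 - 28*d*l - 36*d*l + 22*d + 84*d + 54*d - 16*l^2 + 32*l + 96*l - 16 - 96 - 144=-24*d^2 + 160*d + l^2*(6*d - 16) + l*(6*d^2 - 64*d + 128) - 256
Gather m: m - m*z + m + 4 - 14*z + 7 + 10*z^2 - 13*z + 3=m*(2 - z) + 10*z^2 - 27*z + 14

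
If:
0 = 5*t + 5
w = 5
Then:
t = -1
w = 5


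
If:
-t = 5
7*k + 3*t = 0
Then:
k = 15/7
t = -5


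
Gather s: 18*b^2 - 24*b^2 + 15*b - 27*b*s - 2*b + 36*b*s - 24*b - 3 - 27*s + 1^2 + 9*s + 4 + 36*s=-6*b^2 - 11*b + s*(9*b + 18) + 2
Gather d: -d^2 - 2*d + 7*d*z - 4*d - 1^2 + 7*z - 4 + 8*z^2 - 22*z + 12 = -d^2 + d*(7*z - 6) + 8*z^2 - 15*z + 7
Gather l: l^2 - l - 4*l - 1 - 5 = l^2 - 5*l - 6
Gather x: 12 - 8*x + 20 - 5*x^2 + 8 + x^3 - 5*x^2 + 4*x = x^3 - 10*x^2 - 4*x + 40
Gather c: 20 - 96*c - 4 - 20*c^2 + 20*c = -20*c^2 - 76*c + 16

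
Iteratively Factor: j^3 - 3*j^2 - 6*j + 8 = (j - 4)*(j^2 + j - 2) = (j - 4)*(j - 1)*(j + 2)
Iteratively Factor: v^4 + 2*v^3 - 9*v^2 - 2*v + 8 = (v + 1)*(v^3 + v^2 - 10*v + 8) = (v - 2)*(v + 1)*(v^2 + 3*v - 4) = (v - 2)*(v - 1)*(v + 1)*(v + 4)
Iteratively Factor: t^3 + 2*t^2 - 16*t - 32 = (t - 4)*(t^2 + 6*t + 8) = (t - 4)*(t + 2)*(t + 4)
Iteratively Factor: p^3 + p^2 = (p + 1)*(p^2) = p*(p + 1)*(p)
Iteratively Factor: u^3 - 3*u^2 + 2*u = (u)*(u^2 - 3*u + 2) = u*(u - 1)*(u - 2)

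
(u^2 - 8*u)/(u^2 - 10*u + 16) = u/(u - 2)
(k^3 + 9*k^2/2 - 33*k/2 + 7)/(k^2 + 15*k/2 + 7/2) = (2*k^2 - 5*k + 2)/(2*k + 1)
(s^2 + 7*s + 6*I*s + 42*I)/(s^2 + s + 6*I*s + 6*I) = (s + 7)/(s + 1)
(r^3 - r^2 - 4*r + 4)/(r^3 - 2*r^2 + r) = (r^2 - 4)/(r*(r - 1))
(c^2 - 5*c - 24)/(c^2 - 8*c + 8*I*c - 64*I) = (c + 3)/(c + 8*I)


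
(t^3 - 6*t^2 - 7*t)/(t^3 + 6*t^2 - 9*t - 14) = t*(t - 7)/(t^2 + 5*t - 14)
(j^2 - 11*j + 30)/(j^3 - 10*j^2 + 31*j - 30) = (j - 6)/(j^2 - 5*j + 6)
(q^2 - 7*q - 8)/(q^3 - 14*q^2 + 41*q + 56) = 1/(q - 7)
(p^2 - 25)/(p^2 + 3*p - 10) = (p - 5)/(p - 2)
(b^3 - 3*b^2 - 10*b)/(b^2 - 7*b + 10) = b*(b + 2)/(b - 2)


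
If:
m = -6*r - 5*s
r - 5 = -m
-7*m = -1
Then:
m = 1/7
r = 34/7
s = -41/7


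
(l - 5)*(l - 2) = l^2 - 7*l + 10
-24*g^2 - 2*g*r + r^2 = (-6*g + r)*(4*g + r)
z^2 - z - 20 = (z - 5)*(z + 4)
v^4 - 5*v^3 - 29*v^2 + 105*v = v*(v - 7)*(v - 3)*(v + 5)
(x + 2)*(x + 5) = x^2 + 7*x + 10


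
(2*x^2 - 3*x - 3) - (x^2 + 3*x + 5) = x^2 - 6*x - 8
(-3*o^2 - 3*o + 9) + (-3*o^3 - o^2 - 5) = -3*o^3 - 4*o^2 - 3*o + 4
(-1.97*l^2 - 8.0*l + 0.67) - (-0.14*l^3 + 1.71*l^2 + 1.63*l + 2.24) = 0.14*l^3 - 3.68*l^2 - 9.63*l - 1.57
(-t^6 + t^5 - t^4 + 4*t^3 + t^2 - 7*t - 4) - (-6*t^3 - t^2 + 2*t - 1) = -t^6 + t^5 - t^4 + 10*t^3 + 2*t^2 - 9*t - 3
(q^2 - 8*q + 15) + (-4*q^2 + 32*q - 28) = -3*q^2 + 24*q - 13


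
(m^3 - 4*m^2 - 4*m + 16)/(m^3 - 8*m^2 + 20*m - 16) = (m + 2)/(m - 2)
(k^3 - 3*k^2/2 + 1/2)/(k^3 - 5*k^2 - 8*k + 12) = (2*k^2 - k - 1)/(2*(k^2 - 4*k - 12))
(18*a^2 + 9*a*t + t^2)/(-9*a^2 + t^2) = (6*a + t)/(-3*a + t)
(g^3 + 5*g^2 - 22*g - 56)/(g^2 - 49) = (g^2 - 2*g - 8)/(g - 7)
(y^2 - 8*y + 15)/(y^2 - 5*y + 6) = (y - 5)/(y - 2)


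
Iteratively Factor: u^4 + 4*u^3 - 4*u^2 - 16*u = (u + 4)*(u^3 - 4*u) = (u - 2)*(u + 4)*(u^2 + 2*u) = (u - 2)*(u + 2)*(u + 4)*(u)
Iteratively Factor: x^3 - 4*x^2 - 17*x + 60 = (x - 5)*(x^2 + x - 12) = (x - 5)*(x - 3)*(x + 4)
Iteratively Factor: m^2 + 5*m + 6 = (m + 3)*(m + 2)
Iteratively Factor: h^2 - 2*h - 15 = (h + 3)*(h - 5)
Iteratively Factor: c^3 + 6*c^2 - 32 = (c - 2)*(c^2 + 8*c + 16) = (c - 2)*(c + 4)*(c + 4)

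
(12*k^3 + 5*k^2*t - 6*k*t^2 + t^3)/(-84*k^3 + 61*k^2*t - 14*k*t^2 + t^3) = (k + t)/(-7*k + t)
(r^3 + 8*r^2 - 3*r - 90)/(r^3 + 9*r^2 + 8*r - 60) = (r - 3)/(r - 2)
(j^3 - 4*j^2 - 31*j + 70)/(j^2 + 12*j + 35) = (j^2 - 9*j + 14)/(j + 7)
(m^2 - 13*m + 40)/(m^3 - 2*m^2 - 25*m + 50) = (m - 8)/(m^2 + 3*m - 10)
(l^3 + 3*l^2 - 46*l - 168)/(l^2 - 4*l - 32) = (l^2 - l - 42)/(l - 8)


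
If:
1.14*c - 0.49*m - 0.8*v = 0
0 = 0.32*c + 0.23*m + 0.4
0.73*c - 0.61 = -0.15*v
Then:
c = 0.42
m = -2.32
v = 2.02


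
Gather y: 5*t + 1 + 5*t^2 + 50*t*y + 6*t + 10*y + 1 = 5*t^2 + 11*t + y*(50*t + 10) + 2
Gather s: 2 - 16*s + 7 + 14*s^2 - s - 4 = 14*s^2 - 17*s + 5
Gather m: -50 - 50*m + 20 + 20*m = -30*m - 30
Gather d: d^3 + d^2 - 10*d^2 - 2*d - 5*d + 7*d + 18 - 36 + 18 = d^3 - 9*d^2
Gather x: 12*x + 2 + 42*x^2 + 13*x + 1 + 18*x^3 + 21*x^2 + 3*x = 18*x^3 + 63*x^2 + 28*x + 3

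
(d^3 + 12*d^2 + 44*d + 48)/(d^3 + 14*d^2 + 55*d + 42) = (d^2 + 6*d + 8)/(d^2 + 8*d + 7)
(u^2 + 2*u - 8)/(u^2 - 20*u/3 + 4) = 3*(u^2 + 2*u - 8)/(3*u^2 - 20*u + 12)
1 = 1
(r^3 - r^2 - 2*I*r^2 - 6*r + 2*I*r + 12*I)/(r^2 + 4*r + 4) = (r^2 - r*(3 + 2*I) + 6*I)/(r + 2)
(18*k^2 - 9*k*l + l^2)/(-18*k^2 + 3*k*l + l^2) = (-6*k + l)/(6*k + l)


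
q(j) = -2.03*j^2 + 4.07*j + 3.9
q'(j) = 4.07 - 4.06*j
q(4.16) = -14.30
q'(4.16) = -12.82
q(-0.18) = 3.10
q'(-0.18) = 4.80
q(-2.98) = -26.26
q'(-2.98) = 16.17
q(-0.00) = 3.90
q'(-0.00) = 4.07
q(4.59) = -20.19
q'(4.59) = -14.57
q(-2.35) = -16.88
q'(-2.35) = 13.61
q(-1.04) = -2.53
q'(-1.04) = 8.29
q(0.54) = 5.51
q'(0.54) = 1.88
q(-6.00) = -93.60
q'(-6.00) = 28.43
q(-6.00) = -93.60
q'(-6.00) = 28.43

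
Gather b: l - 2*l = -l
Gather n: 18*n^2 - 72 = 18*n^2 - 72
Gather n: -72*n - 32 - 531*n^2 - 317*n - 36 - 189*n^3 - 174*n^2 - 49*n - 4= -189*n^3 - 705*n^2 - 438*n - 72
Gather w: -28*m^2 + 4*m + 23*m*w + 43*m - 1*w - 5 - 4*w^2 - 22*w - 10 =-28*m^2 + 47*m - 4*w^2 + w*(23*m - 23) - 15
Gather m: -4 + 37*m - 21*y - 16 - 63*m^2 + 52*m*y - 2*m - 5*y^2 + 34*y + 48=-63*m^2 + m*(52*y + 35) - 5*y^2 + 13*y + 28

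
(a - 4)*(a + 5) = a^2 + a - 20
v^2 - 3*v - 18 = (v - 6)*(v + 3)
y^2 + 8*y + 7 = (y + 1)*(y + 7)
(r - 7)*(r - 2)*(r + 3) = r^3 - 6*r^2 - 13*r + 42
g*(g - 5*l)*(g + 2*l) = g^3 - 3*g^2*l - 10*g*l^2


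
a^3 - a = a*(a - 1)*(a + 1)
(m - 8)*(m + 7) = m^2 - m - 56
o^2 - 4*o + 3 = (o - 3)*(o - 1)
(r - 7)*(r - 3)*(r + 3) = r^3 - 7*r^2 - 9*r + 63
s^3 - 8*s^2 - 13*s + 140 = (s - 7)*(s - 5)*(s + 4)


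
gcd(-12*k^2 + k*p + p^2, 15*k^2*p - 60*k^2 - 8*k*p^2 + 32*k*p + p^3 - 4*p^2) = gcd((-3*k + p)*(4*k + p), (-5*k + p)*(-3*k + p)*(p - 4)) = -3*k + p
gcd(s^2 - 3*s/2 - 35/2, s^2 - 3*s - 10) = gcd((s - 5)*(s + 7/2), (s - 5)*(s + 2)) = s - 5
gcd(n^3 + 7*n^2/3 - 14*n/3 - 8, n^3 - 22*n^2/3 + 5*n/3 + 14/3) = 1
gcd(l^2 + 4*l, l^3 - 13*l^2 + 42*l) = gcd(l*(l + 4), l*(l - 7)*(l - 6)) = l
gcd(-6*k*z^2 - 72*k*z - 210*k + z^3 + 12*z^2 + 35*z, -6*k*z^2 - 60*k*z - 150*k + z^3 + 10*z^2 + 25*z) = -6*k*z - 30*k + z^2 + 5*z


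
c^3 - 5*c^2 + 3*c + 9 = (c - 3)^2*(c + 1)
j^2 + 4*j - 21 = (j - 3)*(j + 7)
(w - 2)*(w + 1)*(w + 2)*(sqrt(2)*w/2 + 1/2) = sqrt(2)*w^4/2 + w^3/2 + sqrt(2)*w^3/2 - 2*sqrt(2)*w^2 + w^2/2 - 2*sqrt(2)*w - 2*w - 2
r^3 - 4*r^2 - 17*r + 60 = (r - 5)*(r - 3)*(r + 4)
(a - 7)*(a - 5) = a^2 - 12*a + 35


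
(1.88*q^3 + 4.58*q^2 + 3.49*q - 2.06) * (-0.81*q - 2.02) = -1.5228*q^4 - 7.5074*q^3 - 12.0785*q^2 - 5.3812*q + 4.1612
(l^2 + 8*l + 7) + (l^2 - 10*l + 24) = 2*l^2 - 2*l + 31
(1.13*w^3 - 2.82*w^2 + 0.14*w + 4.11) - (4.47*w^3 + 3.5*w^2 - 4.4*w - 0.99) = -3.34*w^3 - 6.32*w^2 + 4.54*w + 5.1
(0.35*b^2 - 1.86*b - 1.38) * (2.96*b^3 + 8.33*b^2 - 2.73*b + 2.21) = 1.036*b^5 - 2.5901*b^4 - 20.5341*b^3 - 5.6441*b^2 - 0.3432*b - 3.0498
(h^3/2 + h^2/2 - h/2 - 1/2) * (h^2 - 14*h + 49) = h^5/2 - 13*h^4/2 + 17*h^3 + 31*h^2 - 35*h/2 - 49/2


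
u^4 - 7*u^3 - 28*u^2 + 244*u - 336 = (u - 7)*(u - 4)*(u - 2)*(u + 6)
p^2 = p^2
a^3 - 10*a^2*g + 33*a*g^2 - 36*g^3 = (a - 4*g)*(a - 3*g)^2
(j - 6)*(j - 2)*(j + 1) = j^3 - 7*j^2 + 4*j + 12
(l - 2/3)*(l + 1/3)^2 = l^3 - l/3 - 2/27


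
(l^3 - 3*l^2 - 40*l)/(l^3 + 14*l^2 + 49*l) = (l^2 - 3*l - 40)/(l^2 + 14*l + 49)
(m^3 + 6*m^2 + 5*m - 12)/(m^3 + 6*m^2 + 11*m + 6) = (m^2 + 3*m - 4)/(m^2 + 3*m + 2)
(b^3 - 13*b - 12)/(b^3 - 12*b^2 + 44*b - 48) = (b^2 + 4*b + 3)/(b^2 - 8*b + 12)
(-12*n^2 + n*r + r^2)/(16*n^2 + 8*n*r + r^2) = (-3*n + r)/(4*n + r)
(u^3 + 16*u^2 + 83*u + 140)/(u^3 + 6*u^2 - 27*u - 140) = (u + 5)/(u - 5)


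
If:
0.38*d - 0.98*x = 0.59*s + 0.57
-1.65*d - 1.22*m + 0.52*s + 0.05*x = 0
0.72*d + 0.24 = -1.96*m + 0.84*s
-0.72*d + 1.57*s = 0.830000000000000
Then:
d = 0.09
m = 0.09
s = 0.57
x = -0.89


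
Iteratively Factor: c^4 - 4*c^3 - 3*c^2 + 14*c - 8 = (c - 1)*(c^3 - 3*c^2 - 6*c + 8) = (c - 1)^2*(c^2 - 2*c - 8) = (c - 1)^2*(c + 2)*(c - 4)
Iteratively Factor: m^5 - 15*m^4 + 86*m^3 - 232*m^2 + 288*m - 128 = (m - 4)*(m^4 - 11*m^3 + 42*m^2 - 64*m + 32) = (m - 4)*(m - 2)*(m^3 - 9*m^2 + 24*m - 16) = (m - 4)^2*(m - 2)*(m^2 - 5*m + 4) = (m - 4)^2*(m - 2)*(m - 1)*(m - 4)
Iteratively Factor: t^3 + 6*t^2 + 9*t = (t + 3)*(t^2 + 3*t) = (t + 3)^2*(t)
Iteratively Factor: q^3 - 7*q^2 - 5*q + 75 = (q + 3)*(q^2 - 10*q + 25) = (q - 5)*(q + 3)*(q - 5)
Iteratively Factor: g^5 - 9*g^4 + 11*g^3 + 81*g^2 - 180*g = (g + 3)*(g^4 - 12*g^3 + 47*g^2 - 60*g) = (g - 4)*(g + 3)*(g^3 - 8*g^2 + 15*g) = (g - 5)*(g - 4)*(g + 3)*(g^2 - 3*g) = (g - 5)*(g - 4)*(g - 3)*(g + 3)*(g)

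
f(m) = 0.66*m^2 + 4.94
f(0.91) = 5.49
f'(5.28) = 6.97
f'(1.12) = 1.48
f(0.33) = 5.01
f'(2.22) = 2.93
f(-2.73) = 9.86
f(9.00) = 58.40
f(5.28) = 23.34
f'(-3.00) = -3.96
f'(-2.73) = -3.60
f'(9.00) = 11.88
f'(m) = 1.32*m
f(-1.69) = 6.83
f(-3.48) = 12.93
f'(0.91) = 1.20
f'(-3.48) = -4.59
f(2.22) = 8.19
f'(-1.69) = -2.23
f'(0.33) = 0.44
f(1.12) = 5.77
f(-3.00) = 10.88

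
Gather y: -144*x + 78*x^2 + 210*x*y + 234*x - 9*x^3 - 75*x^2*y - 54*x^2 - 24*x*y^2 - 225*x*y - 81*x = -9*x^3 + 24*x^2 - 24*x*y^2 + 9*x + y*(-75*x^2 - 15*x)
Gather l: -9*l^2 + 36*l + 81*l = -9*l^2 + 117*l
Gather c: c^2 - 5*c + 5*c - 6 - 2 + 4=c^2 - 4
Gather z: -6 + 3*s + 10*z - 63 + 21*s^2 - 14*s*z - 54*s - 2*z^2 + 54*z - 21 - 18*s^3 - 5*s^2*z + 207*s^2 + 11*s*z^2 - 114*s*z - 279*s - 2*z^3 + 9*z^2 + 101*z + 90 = -18*s^3 + 228*s^2 - 330*s - 2*z^3 + z^2*(11*s + 7) + z*(-5*s^2 - 128*s + 165)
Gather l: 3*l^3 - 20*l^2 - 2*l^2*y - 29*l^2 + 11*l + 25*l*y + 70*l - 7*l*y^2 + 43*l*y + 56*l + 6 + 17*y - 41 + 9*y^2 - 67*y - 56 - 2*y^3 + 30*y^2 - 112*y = 3*l^3 + l^2*(-2*y - 49) + l*(-7*y^2 + 68*y + 137) - 2*y^3 + 39*y^2 - 162*y - 91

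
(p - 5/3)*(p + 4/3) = p^2 - p/3 - 20/9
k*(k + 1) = k^2 + k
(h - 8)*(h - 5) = h^2 - 13*h + 40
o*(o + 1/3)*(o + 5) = o^3 + 16*o^2/3 + 5*o/3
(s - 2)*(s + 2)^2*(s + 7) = s^4 + 9*s^3 + 10*s^2 - 36*s - 56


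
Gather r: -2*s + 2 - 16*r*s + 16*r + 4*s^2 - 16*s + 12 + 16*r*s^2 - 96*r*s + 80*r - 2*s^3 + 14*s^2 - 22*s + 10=r*(16*s^2 - 112*s + 96) - 2*s^3 + 18*s^2 - 40*s + 24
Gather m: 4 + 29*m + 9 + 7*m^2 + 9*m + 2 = 7*m^2 + 38*m + 15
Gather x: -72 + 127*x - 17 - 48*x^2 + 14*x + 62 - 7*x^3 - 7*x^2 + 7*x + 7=-7*x^3 - 55*x^2 + 148*x - 20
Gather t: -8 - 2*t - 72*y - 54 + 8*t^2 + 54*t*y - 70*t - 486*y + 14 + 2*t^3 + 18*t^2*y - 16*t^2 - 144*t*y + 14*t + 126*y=2*t^3 + t^2*(18*y - 8) + t*(-90*y - 58) - 432*y - 48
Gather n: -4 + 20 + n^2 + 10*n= n^2 + 10*n + 16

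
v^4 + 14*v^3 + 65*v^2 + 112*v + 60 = (v + 1)*(v + 2)*(v + 5)*(v + 6)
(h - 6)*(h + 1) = h^2 - 5*h - 6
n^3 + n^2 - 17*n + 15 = (n - 3)*(n - 1)*(n + 5)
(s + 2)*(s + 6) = s^2 + 8*s + 12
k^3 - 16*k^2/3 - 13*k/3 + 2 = (k - 6)*(k - 1/3)*(k + 1)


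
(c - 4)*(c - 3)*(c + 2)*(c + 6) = c^4 + c^3 - 32*c^2 + 12*c + 144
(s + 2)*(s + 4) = s^2 + 6*s + 8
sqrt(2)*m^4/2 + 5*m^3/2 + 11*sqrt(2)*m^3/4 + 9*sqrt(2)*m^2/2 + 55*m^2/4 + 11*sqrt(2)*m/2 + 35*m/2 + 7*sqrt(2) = (m + 7/2)*(m + sqrt(2)/2)*(m + 2*sqrt(2))*(sqrt(2)*m/2 + sqrt(2))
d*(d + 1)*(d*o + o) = d^3*o + 2*d^2*o + d*o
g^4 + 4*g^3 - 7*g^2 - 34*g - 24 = (g - 3)*(g + 1)*(g + 2)*(g + 4)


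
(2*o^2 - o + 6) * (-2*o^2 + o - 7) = -4*o^4 + 4*o^3 - 27*o^2 + 13*o - 42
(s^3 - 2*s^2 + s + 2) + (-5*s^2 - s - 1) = s^3 - 7*s^2 + 1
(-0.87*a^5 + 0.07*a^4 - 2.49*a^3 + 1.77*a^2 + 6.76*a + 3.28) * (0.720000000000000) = -0.6264*a^5 + 0.0504*a^4 - 1.7928*a^3 + 1.2744*a^2 + 4.8672*a + 2.3616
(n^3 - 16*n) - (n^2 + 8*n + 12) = n^3 - n^2 - 24*n - 12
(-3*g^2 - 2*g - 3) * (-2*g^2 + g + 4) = 6*g^4 + g^3 - 8*g^2 - 11*g - 12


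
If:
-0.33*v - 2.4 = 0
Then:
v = -7.27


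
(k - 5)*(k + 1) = k^2 - 4*k - 5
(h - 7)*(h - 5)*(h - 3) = h^3 - 15*h^2 + 71*h - 105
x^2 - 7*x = x*(x - 7)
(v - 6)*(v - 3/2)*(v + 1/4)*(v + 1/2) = v^4 - 27*v^3/4 + 7*v^2/2 + 93*v/16 + 9/8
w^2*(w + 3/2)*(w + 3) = w^4 + 9*w^3/2 + 9*w^2/2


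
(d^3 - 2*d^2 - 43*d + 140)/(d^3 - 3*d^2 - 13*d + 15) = (d^2 + 3*d - 28)/(d^2 + 2*d - 3)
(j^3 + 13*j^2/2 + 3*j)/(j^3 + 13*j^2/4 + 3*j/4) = 2*(2*j^2 + 13*j + 6)/(4*j^2 + 13*j + 3)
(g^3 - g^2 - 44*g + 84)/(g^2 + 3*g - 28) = (g^2 - 8*g + 12)/(g - 4)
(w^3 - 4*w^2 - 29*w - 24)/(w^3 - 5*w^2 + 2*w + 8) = (w^2 - 5*w - 24)/(w^2 - 6*w + 8)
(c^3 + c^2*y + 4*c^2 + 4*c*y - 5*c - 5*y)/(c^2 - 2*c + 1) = (c^2 + c*y + 5*c + 5*y)/(c - 1)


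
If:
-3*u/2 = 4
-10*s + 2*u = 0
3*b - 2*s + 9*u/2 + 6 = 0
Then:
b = 74/45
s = -8/15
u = -8/3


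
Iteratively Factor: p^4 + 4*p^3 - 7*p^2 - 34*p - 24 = (p + 1)*(p^3 + 3*p^2 - 10*p - 24) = (p + 1)*(p + 2)*(p^2 + p - 12) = (p + 1)*(p + 2)*(p + 4)*(p - 3)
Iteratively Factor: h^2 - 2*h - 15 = (h - 5)*(h + 3)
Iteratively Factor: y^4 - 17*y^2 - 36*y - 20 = (y - 5)*(y^3 + 5*y^2 + 8*y + 4) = (y - 5)*(y + 2)*(y^2 + 3*y + 2) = (y - 5)*(y + 1)*(y + 2)*(y + 2)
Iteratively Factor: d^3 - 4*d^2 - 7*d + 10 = (d - 5)*(d^2 + d - 2) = (d - 5)*(d + 2)*(d - 1)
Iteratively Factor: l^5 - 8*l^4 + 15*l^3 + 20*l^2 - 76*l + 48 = (l - 1)*(l^4 - 7*l^3 + 8*l^2 + 28*l - 48) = (l - 2)*(l - 1)*(l^3 - 5*l^2 - 2*l + 24) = (l - 3)*(l - 2)*(l - 1)*(l^2 - 2*l - 8) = (l - 3)*(l - 2)*(l - 1)*(l + 2)*(l - 4)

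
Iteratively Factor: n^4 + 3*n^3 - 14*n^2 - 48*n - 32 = (n + 1)*(n^3 + 2*n^2 - 16*n - 32) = (n + 1)*(n + 2)*(n^2 - 16) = (n + 1)*(n + 2)*(n + 4)*(n - 4)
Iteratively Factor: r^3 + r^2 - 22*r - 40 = (r + 2)*(r^2 - r - 20) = (r - 5)*(r + 2)*(r + 4)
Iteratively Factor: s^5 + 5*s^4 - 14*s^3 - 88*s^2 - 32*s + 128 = (s + 2)*(s^4 + 3*s^3 - 20*s^2 - 48*s + 64) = (s + 2)*(s + 4)*(s^3 - s^2 - 16*s + 16) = (s + 2)*(s + 4)^2*(s^2 - 5*s + 4) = (s - 1)*(s + 2)*(s + 4)^2*(s - 4)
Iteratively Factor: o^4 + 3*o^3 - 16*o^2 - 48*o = (o + 3)*(o^3 - 16*o) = o*(o + 3)*(o^2 - 16) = o*(o - 4)*(o + 3)*(o + 4)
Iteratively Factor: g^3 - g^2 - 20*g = (g + 4)*(g^2 - 5*g) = (g - 5)*(g + 4)*(g)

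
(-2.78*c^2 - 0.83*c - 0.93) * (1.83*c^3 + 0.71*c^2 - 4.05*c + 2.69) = -5.0874*c^5 - 3.4927*c^4 + 8.9678*c^3 - 4.777*c^2 + 1.5338*c - 2.5017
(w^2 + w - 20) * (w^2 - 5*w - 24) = w^4 - 4*w^3 - 49*w^2 + 76*w + 480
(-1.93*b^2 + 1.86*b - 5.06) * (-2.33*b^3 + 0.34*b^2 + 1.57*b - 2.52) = 4.4969*b^5 - 4.99*b^4 + 9.3921*b^3 + 6.0634*b^2 - 12.6314*b + 12.7512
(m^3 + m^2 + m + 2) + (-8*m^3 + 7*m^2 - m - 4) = -7*m^3 + 8*m^2 - 2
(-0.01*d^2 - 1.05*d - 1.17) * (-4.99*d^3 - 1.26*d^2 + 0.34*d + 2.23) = 0.0499*d^5 + 5.2521*d^4 + 7.1579*d^3 + 1.0949*d^2 - 2.7393*d - 2.6091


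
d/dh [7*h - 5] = 7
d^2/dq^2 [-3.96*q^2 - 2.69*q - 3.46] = -7.92000000000000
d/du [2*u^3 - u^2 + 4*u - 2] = 6*u^2 - 2*u + 4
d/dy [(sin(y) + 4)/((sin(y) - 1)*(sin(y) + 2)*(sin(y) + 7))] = -2*(sin(y)^3 + 10*sin(y)^2 + 32*sin(y) + 17)*cos(y)/((sin(y) - 1)^2*(sin(y) + 2)^2*(sin(y) + 7)^2)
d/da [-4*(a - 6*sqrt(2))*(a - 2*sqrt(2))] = -8*a + 32*sqrt(2)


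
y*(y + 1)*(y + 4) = y^3 + 5*y^2 + 4*y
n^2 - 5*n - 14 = (n - 7)*(n + 2)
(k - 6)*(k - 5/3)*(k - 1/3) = k^3 - 8*k^2 + 113*k/9 - 10/3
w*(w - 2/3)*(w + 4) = w^3 + 10*w^2/3 - 8*w/3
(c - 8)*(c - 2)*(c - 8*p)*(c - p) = c^4 - 9*c^3*p - 10*c^3 + 8*c^2*p^2 + 90*c^2*p + 16*c^2 - 80*c*p^2 - 144*c*p + 128*p^2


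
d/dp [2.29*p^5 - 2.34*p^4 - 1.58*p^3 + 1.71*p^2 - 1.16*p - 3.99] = 11.45*p^4 - 9.36*p^3 - 4.74*p^2 + 3.42*p - 1.16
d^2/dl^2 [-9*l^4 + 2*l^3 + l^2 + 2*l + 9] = -108*l^2 + 12*l + 2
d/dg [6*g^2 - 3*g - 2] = 12*g - 3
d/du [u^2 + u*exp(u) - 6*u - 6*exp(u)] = u*exp(u) + 2*u - 5*exp(u) - 6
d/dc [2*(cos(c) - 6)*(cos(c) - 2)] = 4*(4 - cos(c))*sin(c)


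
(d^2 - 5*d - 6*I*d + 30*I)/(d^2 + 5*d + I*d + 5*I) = (d^2 - d*(5 + 6*I) + 30*I)/(d^2 + d*(5 + I) + 5*I)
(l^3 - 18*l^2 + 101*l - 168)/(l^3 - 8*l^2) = 1 - 10/l + 21/l^2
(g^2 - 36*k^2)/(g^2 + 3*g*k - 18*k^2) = (g - 6*k)/(g - 3*k)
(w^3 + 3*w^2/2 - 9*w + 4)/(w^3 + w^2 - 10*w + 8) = (w - 1/2)/(w - 1)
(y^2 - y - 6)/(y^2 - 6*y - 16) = (y - 3)/(y - 8)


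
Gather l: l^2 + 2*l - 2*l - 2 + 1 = l^2 - 1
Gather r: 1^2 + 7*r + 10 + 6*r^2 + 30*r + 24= 6*r^2 + 37*r + 35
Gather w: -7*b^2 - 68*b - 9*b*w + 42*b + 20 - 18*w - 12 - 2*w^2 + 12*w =-7*b^2 - 26*b - 2*w^2 + w*(-9*b - 6) + 8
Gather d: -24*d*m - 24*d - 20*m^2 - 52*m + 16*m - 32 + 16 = d*(-24*m - 24) - 20*m^2 - 36*m - 16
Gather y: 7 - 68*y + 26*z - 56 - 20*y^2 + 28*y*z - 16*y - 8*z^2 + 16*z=-20*y^2 + y*(28*z - 84) - 8*z^2 + 42*z - 49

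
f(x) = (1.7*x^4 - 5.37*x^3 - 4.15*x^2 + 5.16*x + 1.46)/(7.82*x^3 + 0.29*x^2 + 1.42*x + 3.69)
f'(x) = (-23.46*x^2 - 0.58*x - 1.42)*(1.7*x^4 - 5.37*x^3 - 4.15*x^2 + 5.16*x + 1.46)/(7.82*x^3 + 0.29*x^2 + 1.42*x + 3.69)^2 + (6.8*x^3 - 16.11*x^2 - 8.3*x + 5.16)/(7.82*x^3 + 0.29*x^2 + 1.42*x + 3.69) = (13.294*x^6 + 0.986000000000004*x^5 + 38.1377*x^4 - 70.8612*x^3 - 101.0869*x^2 - 31.4738*x + 16.9672)/(61.1524*x^6 + 4.5356*x^5 + 22.2929*x^4 + 58.5352*x^3 + 4.1566*x^2 + 10.4796*x + 13.6161)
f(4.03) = 0.10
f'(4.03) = 0.22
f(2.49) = -0.22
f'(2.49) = 0.18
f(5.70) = 0.47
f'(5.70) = 0.22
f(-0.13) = 0.21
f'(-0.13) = 1.60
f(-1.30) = -0.30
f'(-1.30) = 0.96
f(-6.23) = -1.95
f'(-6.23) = 0.24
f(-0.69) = -6.90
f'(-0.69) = 304.52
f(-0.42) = -0.39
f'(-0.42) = 2.86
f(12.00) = 1.87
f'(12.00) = 0.22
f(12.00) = 1.87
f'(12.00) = 0.22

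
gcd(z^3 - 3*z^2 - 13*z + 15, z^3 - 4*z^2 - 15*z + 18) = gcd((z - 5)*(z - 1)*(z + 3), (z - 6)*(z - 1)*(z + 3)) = z^2 + 2*z - 3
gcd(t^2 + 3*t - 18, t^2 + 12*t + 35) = 1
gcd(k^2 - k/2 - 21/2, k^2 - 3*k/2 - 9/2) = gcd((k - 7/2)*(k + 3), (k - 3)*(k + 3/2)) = 1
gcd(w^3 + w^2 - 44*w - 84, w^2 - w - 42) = w^2 - w - 42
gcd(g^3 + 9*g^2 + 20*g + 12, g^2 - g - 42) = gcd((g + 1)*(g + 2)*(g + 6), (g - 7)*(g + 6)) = g + 6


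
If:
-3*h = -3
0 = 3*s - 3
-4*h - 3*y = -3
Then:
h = 1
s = 1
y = -1/3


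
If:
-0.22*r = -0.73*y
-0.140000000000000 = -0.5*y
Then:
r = 0.93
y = 0.28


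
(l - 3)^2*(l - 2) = l^3 - 8*l^2 + 21*l - 18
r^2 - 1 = (r - 1)*(r + 1)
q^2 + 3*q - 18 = (q - 3)*(q + 6)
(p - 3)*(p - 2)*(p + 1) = p^3 - 4*p^2 + p + 6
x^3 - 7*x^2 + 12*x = x*(x - 4)*(x - 3)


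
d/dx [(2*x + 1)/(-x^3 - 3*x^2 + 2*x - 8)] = (4*x^3 + 9*x^2 + 6*x - 18)/(x^6 + 6*x^5 + 5*x^4 + 4*x^3 + 52*x^2 - 32*x + 64)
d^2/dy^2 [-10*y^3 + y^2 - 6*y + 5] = 2 - 60*y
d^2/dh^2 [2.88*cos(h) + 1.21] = -2.88*cos(h)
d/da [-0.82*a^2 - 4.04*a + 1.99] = -1.64*a - 4.04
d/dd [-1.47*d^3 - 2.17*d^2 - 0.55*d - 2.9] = -4.41*d^2 - 4.34*d - 0.55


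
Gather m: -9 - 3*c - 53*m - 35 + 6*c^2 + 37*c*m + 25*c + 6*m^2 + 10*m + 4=6*c^2 + 22*c + 6*m^2 + m*(37*c - 43) - 40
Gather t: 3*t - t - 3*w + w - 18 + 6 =2*t - 2*w - 12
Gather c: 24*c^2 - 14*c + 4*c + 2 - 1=24*c^2 - 10*c + 1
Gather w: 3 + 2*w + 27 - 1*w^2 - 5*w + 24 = -w^2 - 3*w + 54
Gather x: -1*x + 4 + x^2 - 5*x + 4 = x^2 - 6*x + 8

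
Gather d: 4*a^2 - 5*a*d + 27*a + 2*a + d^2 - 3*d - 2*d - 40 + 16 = 4*a^2 + 29*a + d^2 + d*(-5*a - 5) - 24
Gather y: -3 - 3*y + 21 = 18 - 3*y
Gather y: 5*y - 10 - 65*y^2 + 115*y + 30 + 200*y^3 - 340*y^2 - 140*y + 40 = 200*y^3 - 405*y^2 - 20*y + 60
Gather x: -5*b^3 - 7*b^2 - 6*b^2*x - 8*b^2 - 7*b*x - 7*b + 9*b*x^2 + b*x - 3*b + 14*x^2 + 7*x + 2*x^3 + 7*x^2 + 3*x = -5*b^3 - 15*b^2 - 10*b + 2*x^3 + x^2*(9*b + 21) + x*(-6*b^2 - 6*b + 10)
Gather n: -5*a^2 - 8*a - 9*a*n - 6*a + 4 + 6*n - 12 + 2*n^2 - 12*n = -5*a^2 - 14*a + 2*n^2 + n*(-9*a - 6) - 8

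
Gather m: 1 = 1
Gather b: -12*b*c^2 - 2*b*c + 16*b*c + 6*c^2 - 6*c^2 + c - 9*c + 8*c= b*(-12*c^2 + 14*c)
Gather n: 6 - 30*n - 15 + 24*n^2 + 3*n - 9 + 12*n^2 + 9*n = 36*n^2 - 18*n - 18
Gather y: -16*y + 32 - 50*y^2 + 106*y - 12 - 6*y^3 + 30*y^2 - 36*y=-6*y^3 - 20*y^2 + 54*y + 20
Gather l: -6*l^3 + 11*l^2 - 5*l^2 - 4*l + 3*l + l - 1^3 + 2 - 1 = -6*l^3 + 6*l^2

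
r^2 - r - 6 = (r - 3)*(r + 2)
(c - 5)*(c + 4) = c^2 - c - 20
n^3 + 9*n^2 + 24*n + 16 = (n + 1)*(n + 4)^2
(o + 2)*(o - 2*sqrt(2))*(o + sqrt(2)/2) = o^3 - 3*sqrt(2)*o^2/2 + 2*o^2 - 3*sqrt(2)*o - 2*o - 4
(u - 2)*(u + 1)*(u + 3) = u^3 + 2*u^2 - 5*u - 6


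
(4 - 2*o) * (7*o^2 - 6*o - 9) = -14*o^3 + 40*o^2 - 6*o - 36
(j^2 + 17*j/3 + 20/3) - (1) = j^2 + 17*j/3 + 17/3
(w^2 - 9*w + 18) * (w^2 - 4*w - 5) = w^4 - 13*w^3 + 49*w^2 - 27*w - 90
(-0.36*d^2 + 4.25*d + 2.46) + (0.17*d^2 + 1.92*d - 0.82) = -0.19*d^2 + 6.17*d + 1.64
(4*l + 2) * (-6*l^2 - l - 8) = -24*l^3 - 16*l^2 - 34*l - 16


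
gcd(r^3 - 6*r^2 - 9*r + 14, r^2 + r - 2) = r^2 + r - 2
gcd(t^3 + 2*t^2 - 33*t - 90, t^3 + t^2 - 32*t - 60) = t^2 - t - 30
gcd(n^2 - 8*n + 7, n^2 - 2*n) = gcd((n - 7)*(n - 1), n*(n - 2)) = 1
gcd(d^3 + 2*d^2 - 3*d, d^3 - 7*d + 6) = d^2 + 2*d - 3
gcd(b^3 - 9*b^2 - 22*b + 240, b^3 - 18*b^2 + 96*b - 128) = b - 8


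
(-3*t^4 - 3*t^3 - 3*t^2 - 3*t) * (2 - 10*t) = 30*t^5 + 24*t^4 + 24*t^3 + 24*t^2 - 6*t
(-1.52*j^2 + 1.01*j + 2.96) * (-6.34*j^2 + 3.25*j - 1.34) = 9.6368*j^4 - 11.3434*j^3 - 13.4471*j^2 + 8.2666*j - 3.9664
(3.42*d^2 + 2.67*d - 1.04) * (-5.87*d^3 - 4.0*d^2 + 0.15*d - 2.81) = -20.0754*d^5 - 29.3529*d^4 - 4.0622*d^3 - 5.0497*d^2 - 7.6587*d + 2.9224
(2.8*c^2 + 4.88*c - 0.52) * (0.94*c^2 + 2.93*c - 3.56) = 2.632*c^4 + 12.7912*c^3 + 3.8416*c^2 - 18.8964*c + 1.8512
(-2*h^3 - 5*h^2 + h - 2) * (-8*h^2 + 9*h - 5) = 16*h^5 + 22*h^4 - 43*h^3 + 50*h^2 - 23*h + 10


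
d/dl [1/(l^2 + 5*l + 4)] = (-2*l - 5)/(l^2 + 5*l + 4)^2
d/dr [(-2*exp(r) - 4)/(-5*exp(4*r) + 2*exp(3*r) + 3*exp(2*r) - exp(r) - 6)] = 2*(-(exp(r) + 2)*(20*exp(3*r) - 6*exp(2*r) - 6*exp(r) + 1) + 5*exp(4*r) - 2*exp(3*r) - 3*exp(2*r) + exp(r) + 6)*exp(r)/(5*exp(4*r) - 2*exp(3*r) - 3*exp(2*r) + exp(r) + 6)^2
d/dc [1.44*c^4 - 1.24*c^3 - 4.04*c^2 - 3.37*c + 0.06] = 5.76*c^3 - 3.72*c^2 - 8.08*c - 3.37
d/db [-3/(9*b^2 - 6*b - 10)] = 18*(3*b - 1)/(-9*b^2 + 6*b + 10)^2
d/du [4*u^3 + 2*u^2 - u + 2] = 12*u^2 + 4*u - 1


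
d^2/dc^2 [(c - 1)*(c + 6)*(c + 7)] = 6*c + 24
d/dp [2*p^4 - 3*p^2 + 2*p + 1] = 8*p^3 - 6*p + 2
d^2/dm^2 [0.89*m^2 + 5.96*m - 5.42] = 1.78000000000000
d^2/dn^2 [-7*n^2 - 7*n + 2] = -14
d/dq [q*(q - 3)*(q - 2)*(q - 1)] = 4*q^3 - 18*q^2 + 22*q - 6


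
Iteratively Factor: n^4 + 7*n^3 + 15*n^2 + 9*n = (n)*(n^3 + 7*n^2 + 15*n + 9) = n*(n + 3)*(n^2 + 4*n + 3) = n*(n + 1)*(n + 3)*(n + 3)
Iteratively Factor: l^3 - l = (l - 1)*(l^2 + l) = (l - 1)*(l + 1)*(l)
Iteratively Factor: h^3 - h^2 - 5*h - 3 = (h + 1)*(h^2 - 2*h - 3) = (h + 1)^2*(h - 3)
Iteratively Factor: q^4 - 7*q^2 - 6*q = (q + 1)*(q^3 - q^2 - 6*q) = (q - 3)*(q + 1)*(q^2 + 2*q) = (q - 3)*(q + 1)*(q + 2)*(q)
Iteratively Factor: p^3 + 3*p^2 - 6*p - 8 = (p + 1)*(p^2 + 2*p - 8) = (p + 1)*(p + 4)*(p - 2)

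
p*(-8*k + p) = -8*k*p + p^2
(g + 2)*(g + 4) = g^2 + 6*g + 8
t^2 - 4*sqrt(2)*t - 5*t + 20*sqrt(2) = (t - 5)*(t - 4*sqrt(2))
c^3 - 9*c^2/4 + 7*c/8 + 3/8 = (c - 3/2)*(c - 1)*(c + 1/4)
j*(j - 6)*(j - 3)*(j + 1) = j^4 - 8*j^3 + 9*j^2 + 18*j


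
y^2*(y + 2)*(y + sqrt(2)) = y^4 + sqrt(2)*y^3 + 2*y^3 + 2*sqrt(2)*y^2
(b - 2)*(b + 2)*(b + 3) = b^3 + 3*b^2 - 4*b - 12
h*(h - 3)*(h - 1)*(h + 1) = h^4 - 3*h^3 - h^2 + 3*h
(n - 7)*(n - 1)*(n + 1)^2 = n^4 - 6*n^3 - 8*n^2 + 6*n + 7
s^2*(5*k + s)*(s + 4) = 5*k*s^3 + 20*k*s^2 + s^4 + 4*s^3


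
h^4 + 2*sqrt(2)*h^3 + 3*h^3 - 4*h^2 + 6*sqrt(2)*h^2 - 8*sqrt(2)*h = h*(h - 1)*(h + 4)*(h + 2*sqrt(2))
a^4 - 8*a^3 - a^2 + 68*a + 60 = (a - 6)*(a - 5)*(a + 1)*(a + 2)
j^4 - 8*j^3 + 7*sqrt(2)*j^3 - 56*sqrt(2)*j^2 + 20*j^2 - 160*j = j*(j - 8)*(j + 2*sqrt(2))*(j + 5*sqrt(2))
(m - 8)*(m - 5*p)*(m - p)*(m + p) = m^4 - 5*m^3*p - 8*m^3 - m^2*p^2 + 40*m^2*p + 5*m*p^3 + 8*m*p^2 - 40*p^3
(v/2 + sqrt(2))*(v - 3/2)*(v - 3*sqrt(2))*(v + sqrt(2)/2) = v^4/2 - 3*v^3/4 - sqrt(2)*v^3/4 - 13*v^2/2 + 3*sqrt(2)*v^2/8 - 3*sqrt(2)*v + 39*v/4 + 9*sqrt(2)/2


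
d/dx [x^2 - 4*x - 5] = 2*x - 4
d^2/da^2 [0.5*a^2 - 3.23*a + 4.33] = 1.00000000000000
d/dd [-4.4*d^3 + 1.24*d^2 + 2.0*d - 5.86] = -13.2*d^2 + 2.48*d + 2.0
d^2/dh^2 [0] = 0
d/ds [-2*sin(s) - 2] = -2*cos(s)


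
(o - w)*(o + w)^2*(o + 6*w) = o^4 + 7*o^3*w + 5*o^2*w^2 - 7*o*w^3 - 6*w^4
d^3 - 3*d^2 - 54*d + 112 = (d - 8)*(d - 2)*(d + 7)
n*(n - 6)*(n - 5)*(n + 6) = n^4 - 5*n^3 - 36*n^2 + 180*n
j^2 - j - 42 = (j - 7)*(j + 6)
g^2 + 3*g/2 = g*(g + 3/2)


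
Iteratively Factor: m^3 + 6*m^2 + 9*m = (m + 3)*(m^2 + 3*m) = (m + 3)^2*(m)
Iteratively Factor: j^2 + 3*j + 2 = (j + 1)*(j + 2)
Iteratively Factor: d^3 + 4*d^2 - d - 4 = (d + 1)*(d^2 + 3*d - 4) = (d - 1)*(d + 1)*(d + 4)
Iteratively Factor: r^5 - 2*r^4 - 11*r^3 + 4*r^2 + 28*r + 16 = (r + 2)*(r^4 - 4*r^3 - 3*r^2 + 10*r + 8) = (r + 1)*(r + 2)*(r^3 - 5*r^2 + 2*r + 8) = (r - 4)*(r + 1)*(r + 2)*(r^2 - r - 2) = (r - 4)*(r + 1)^2*(r + 2)*(r - 2)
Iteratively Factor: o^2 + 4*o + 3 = (o + 1)*(o + 3)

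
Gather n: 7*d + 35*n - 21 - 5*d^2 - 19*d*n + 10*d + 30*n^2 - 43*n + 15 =-5*d^2 + 17*d + 30*n^2 + n*(-19*d - 8) - 6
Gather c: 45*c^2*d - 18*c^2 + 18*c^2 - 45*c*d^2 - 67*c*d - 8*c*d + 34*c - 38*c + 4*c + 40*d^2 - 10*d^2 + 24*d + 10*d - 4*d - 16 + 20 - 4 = 45*c^2*d + c*(-45*d^2 - 75*d) + 30*d^2 + 30*d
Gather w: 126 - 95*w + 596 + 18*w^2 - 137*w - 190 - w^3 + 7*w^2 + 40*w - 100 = -w^3 + 25*w^2 - 192*w + 432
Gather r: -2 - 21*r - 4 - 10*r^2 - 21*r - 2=-10*r^2 - 42*r - 8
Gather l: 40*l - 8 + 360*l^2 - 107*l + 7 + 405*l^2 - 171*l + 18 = 765*l^2 - 238*l + 17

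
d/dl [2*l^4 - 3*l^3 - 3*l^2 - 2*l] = 8*l^3 - 9*l^2 - 6*l - 2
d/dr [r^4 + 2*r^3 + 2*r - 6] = 4*r^3 + 6*r^2 + 2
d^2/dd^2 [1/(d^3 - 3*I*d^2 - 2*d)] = 2*(3*d*(-d + I)*(-d^2 + 3*I*d + 2) - (-3*d^2 + 6*I*d + 2)^2)/(d^3*(-d^2 + 3*I*d + 2)^3)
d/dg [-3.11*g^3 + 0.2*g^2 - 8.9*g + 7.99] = -9.33*g^2 + 0.4*g - 8.9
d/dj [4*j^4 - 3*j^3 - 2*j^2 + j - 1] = 16*j^3 - 9*j^2 - 4*j + 1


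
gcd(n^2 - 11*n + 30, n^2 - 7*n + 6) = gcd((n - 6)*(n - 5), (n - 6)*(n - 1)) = n - 6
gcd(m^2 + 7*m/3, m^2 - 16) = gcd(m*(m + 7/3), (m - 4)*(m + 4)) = 1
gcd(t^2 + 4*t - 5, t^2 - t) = t - 1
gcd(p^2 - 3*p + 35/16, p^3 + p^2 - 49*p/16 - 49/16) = p - 7/4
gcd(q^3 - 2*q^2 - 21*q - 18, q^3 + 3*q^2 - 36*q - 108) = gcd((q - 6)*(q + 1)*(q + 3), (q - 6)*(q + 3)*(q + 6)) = q^2 - 3*q - 18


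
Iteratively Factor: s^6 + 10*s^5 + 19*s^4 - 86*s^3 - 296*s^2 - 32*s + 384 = (s + 2)*(s^5 + 8*s^4 + 3*s^3 - 92*s^2 - 112*s + 192) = (s + 2)*(s + 4)*(s^4 + 4*s^3 - 13*s^2 - 40*s + 48) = (s + 2)*(s + 4)^2*(s^3 - 13*s + 12) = (s - 1)*(s + 2)*(s + 4)^2*(s^2 + s - 12) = (s - 1)*(s + 2)*(s + 4)^3*(s - 3)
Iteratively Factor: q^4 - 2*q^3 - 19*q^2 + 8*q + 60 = (q + 2)*(q^3 - 4*q^2 - 11*q + 30) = (q - 5)*(q + 2)*(q^2 + q - 6) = (q - 5)*(q - 2)*(q + 2)*(q + 3)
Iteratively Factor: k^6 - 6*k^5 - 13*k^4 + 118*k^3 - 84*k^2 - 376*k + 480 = (k - 3)*(k^5 - 3*k^4 - 22*k^3 + 52*k^2 + 72*k - 160) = (k - 3)*(k + 4)*(k^4 - 7*k^3 + 6*k^2 + 28*k - 40) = (k - 3)*(k - 2)*(k + 4)*(k^3 - 5*k^2 - 4*k + 20) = (k - 3)*(k - 2)^2*(k + 4)*(k^2 - 3*k - 10) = (k - 5)*(k - 3)*(k - 2)^2*(k + 4)*(k + 2)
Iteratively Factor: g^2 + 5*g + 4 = (g + 4)*(g + 1)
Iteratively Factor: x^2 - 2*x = (x)*(x - 2)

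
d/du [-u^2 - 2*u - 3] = -2*u - 2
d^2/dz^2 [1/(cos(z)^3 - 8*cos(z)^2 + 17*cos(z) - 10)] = ((71*cos(z) - 64*cos(2*z) + 9*cos(3*z))*(cos(z)^3 - 8*cos(z)^2 + 17*cos(z) - 10)/4 + 2*(3*cos(z)^2 - 16*cos(z) + 17)^2*sin(z)^2)/(cos(z)^3 - 8*cos(z)^2 + 17*cos(z) - 10)^3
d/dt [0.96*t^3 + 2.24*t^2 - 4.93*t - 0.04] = 2.88*t^2 + 4.48*t - 4.93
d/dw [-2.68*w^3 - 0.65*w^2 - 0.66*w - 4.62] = -8.04*w^2 - 1.3*w - 0.66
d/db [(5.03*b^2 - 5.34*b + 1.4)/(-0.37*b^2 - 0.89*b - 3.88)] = (-6.4525*b^2 - 37.9968*b + 21.9652)/(0.1369*b^4 + 0.6586*b^3 + 3.6633*b^2 + 6.9064*b + 15.0544)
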